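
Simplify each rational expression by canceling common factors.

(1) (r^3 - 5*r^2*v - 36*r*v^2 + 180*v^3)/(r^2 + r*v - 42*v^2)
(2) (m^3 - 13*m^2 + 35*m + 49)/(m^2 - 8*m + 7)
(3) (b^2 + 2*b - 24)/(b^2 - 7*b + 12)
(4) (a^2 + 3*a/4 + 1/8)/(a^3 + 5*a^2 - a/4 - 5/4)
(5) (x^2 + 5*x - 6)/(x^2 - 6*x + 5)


(1) = (r^2 + r*v - 30*v^2)/(r + 7*v)
(2) = (m^2 - 6*m - 7)/(m - 1)
(3) = (b + 6)/(b - 3)
(4) = (4*a + 1)/(4*a^2 + 18*a - 10)
(5) = (x + 6)/(x - 5)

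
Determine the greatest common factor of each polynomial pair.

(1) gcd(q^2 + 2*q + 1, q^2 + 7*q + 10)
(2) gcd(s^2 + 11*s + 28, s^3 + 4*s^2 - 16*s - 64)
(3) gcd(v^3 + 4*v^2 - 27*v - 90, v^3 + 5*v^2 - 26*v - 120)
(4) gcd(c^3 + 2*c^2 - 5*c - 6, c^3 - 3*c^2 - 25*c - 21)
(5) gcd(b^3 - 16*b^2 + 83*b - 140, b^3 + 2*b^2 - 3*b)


(1) = gcd((q + 1)^2, (q + 2)*(q + 5)) = 1
(2) = s + 4
(3) = gcd((v - 5)*(v + 3)*(v + 6), (v - 5)*(v + 4)*(v + 6)) = v^2 + v - 30
(4) = gcd((c - 2)*(c + 1)*(c + 3), (c - 7)*(c + 1)*(c + 3)) = c^2 + 4*c + 3
(5) = gcd((b - 7)*(b - 5)*(b - 4), b*(b - 1)*(b + 3)) = 1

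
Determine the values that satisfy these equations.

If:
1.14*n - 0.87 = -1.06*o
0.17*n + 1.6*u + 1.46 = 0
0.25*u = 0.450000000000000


Then:
n = -25.53
o = 28.28
u = 1.80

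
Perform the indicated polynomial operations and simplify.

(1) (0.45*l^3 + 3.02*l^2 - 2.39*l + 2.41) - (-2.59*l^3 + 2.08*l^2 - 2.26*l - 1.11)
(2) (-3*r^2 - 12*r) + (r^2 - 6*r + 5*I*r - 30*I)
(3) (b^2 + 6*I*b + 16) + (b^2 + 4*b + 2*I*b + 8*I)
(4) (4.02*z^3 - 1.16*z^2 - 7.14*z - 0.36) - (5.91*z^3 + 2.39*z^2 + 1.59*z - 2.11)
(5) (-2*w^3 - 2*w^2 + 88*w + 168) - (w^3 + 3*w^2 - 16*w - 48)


(1) = 3.04*l^3 + 0.94*l^2 - 0.13*l + 3.52
(2) = -2*r^2 - 18*r + 5*I*r - 30*I
(3) = 2*b^2 + 4*b + 8*I*b + 16 + 8*I
(4) = -1.89*z^3 - 3.55*z^2 - 8.73*z + 1.75
(5) = -3*w^3 - 5*w^2 + 104*w + 216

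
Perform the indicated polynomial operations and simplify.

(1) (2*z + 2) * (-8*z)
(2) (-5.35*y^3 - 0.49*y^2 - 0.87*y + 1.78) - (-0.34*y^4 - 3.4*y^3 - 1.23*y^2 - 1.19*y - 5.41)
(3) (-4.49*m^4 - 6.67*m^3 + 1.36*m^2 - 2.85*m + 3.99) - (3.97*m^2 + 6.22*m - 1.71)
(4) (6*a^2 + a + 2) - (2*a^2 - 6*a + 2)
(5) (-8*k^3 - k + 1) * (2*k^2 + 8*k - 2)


(1) = -16*z^2 - 16*z
(2) = 0.34*y^4 - 1.95*y^3 + 0.74*y^2 + 0.32*y + 7.19
(3) = -4.49*m^4 - 6.67*m^3 - 2.61*m^2 - 9.07*m + 5.7
(4) = 4*a^2 + 7*a
(5) = -16*k^5 - 64*k^4 + 14*k^3 - 6*k^2 + 10*k - 2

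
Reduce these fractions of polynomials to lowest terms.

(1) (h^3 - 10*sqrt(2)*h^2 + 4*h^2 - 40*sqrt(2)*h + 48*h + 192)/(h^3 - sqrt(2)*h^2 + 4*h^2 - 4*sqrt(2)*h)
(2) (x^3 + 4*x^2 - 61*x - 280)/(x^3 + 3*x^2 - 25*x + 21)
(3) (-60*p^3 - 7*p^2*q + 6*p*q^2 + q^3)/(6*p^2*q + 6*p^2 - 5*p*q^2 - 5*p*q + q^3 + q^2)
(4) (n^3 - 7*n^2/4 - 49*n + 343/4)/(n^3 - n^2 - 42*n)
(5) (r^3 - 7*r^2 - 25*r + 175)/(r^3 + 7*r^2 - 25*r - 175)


(1) = (h^2 - 10*sqrt(2)*h + 48)/(h^2 - sqrt(2)*h)
(2) = (x^2 - 3*x - 40)/(x^2 - 4*x + 3)
(3) = (-20*p^2 - 9*p*q - q^2)/(2*p*q + 2*p - q^2 - q)
(4) = (4*n^2 + 21*n - 49)/(4*n^2 + 24*n)
(5) = (r - 7)/(r + 7)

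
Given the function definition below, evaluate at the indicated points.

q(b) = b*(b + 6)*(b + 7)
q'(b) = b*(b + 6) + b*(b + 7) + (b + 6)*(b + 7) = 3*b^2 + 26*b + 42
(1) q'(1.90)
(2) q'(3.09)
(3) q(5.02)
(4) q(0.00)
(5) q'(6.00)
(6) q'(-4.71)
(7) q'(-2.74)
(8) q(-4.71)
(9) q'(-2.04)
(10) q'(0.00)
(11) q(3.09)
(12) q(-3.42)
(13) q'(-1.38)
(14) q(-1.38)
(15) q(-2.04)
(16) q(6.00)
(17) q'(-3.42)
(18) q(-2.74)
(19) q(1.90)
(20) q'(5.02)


(1) = 102.23
(2) = 150.98
(3) = 664.95
(4) = 0.00
(5) = 306.00
(6) = -13.91
(7) = -6.72
(8) = -13.91
(9) = 1.44
(10) = 42.00
(11) = 283.41
(12) = -31.59
(13) = 11.83
(14) = -35.83
(15) = -40.07
(16) = 936.00
(17) = -11.83
(18) = -38.05
(19) = 133.59
(20) = 248.12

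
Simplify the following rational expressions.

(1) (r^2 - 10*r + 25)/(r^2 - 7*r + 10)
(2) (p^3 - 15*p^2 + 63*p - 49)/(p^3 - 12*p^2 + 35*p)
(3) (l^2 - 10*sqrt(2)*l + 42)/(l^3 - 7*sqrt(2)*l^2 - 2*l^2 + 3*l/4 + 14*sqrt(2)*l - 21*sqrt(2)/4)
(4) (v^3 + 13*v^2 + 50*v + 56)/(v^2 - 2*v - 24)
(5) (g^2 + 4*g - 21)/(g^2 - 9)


(1) = (r - 5)/(r - 2)
(2) = (p^2 - 8*p + 7)/(p^2 - 5*p)
(3) = (4*l - 12*sqrt(2))/(4*l^2 - 8*l + 3)
(4) = (v^2 + 9*v + 14)/(v - 6)
(5) = (g + 7)/(g + 3)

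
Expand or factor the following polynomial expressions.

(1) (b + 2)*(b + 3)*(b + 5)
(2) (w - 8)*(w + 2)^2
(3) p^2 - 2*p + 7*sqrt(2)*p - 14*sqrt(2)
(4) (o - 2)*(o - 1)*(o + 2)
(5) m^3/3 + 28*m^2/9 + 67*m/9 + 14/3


(1) = b^3 + 10*b^2 + 31*b + 30
(2) = w^3 - 4*w^2 - 28*w - 32
(3) = (p - 2)*(p + 7*sqrt(2))
(4) = o^3 - o^2 - 4*o + 4
(5) = (m/3 + 1/3)*(m + 7/3)*(m + 6)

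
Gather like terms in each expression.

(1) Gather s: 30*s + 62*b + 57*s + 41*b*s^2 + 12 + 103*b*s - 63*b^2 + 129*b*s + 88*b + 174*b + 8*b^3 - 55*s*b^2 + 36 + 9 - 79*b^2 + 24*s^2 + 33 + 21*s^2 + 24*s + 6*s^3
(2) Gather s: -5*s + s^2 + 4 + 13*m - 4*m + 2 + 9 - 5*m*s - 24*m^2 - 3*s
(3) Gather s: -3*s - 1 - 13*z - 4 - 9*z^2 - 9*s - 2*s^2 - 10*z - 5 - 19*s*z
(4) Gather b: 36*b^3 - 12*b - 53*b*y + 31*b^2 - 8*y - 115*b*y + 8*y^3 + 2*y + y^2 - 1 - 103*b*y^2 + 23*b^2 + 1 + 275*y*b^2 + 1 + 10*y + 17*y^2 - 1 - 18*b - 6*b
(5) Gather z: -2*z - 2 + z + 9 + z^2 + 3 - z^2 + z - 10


(1) = 8*b^3 - 142*b^2 + 324*b + 6*s^3 + s^2*(41*b + 45) + s*(-55*b^2 + 232*b + 111) + 90
(2) = -24*m^2 + 9*m + s^2 + s*(-5*m - 8) + 15
(3) = -2*s^2 + s*(-19*z - 12) - 9*z^2 - 23*z - 10
(4) = 36*b^3 + b^2*(275*y + 54) + b*(-103*y^2 - 168*y - 36) + 8*y^3 + 18*y^2 + 4*y
(5) = 0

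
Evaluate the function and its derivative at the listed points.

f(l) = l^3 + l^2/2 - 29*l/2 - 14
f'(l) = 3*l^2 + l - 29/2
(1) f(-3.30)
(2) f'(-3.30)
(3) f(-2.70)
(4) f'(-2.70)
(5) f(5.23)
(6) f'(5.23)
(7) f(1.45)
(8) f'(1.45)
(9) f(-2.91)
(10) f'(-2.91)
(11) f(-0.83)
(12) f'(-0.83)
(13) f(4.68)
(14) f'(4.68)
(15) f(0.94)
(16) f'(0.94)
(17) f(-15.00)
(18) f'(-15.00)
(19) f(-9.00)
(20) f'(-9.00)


(1) = 3.36
(2) = 14.87
(3) = 9.11
(4) = 4.67
(5) = 66.90
(6) = 72.79
(7) = -30.93
(8) = -6.74
(9) = 7.79
(10) = 7.99
(11) = -2.19
(12) = -13.26
(13) = 31.59
(14) = 55.89
(15) = -26.36
(16) = -10.91
(17) = -3059.00
(18) = 645.50
(19) = -572.00
(20) = 219.50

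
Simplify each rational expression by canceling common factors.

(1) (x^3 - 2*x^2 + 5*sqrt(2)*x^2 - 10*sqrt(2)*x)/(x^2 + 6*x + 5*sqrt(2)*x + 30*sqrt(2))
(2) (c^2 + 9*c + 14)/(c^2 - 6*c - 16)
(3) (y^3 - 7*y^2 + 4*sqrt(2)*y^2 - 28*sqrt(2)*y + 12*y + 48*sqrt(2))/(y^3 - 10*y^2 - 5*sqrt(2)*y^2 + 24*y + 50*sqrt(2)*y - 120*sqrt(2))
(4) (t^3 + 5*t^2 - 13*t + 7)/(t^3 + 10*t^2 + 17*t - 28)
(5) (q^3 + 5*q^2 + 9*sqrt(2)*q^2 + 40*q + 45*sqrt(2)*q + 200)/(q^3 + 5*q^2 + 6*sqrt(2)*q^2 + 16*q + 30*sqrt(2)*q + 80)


(1) = (x^2 - 2*x)/(x + 6)
(2) = (c + 7)/(c - 8)
(3) = (y^2 + y*(-3 + 4*sqrt(2)) - 12*sqrt(2))/(y^2 + y*(-5*sqrt(2) - 6) + 30*sqrt(2))
(4) = (t - 1)/(t + 4)
(5) = (q + 5*sqrt(2))/(q + 2*sqrt(2))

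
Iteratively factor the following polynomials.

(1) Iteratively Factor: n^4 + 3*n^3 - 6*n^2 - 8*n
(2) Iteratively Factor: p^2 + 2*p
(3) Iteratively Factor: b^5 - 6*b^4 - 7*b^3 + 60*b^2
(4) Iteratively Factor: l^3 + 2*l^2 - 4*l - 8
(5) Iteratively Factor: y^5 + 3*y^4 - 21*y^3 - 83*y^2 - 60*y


(1) = (n + 4)*(n^3 - n^2 - 2*n) = n*(n + 4)*(n^2 - n - 2) = n*(n + 1)*(n + 4)*(n - 2)
(2) = (p + 2)*(p)
(3) = (b)*(b^4 - 6*b^3 - 7*b^2 + 60*b) = b*(b - 4)*(b^3 - 2*b^2 - 15*b) = b*(b - 5)*(b - 4)*(b^2 + 3*b) = b^2*(b - 5)*(b - 4)*(b + 3)
(4) = (l - 2)*(l^2 + 4*l + 4) = (l - 2)*(l + 2)*(l + 2)
(5) = (y + 4)*(y^4 - y^3 - 17*y^2 - 15*y) = y*(y + 4)*(y^3 - y^2 - 17*y - 15) = y*(y + 1)*(y + 4)*(y^2 - 2*y - 15) = y*(y - 5)*(y + 1)*(y + 4)*(y + 3)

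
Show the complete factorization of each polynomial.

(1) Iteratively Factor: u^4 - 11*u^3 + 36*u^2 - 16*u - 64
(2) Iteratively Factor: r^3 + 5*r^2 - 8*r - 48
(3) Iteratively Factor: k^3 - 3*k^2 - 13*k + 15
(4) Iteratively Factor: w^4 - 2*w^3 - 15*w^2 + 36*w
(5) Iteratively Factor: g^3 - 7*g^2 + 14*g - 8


(1) = (u - 4)*(u^3 - 7*u^2 + 8*u + 16) = (u - 4)^2*(u^2 - 3*u - 4) = (u - 4)^3*(u + 1)
(2) = (r + 4)*(r^2 + r - 12) = (r - 3)*(r + 4)*(r + 4)
(3) = (k + 3)*(k^2 - 6*k + 5) = (k - 1)*(k + 3)*(k - 5)
(4) = (w - 3)*(w^3 + w^2 - 12*w) = w*(w - 3)*(w^2 + w - 12) = w*(w - 3)*(w + 4)*(w - 3)
(5) = (g - 4)*(g^2 - 3*g + 2) = (g - 4)*(g - 2)*(g - 1)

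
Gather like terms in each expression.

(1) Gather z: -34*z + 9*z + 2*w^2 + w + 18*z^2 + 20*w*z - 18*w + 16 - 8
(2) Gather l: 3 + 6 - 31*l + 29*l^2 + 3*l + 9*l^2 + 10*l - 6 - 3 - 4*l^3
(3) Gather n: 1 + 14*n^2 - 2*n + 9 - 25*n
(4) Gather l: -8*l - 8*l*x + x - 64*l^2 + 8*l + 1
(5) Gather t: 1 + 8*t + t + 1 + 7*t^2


(1) = 2*w^2 - 17*w + 18*z^2 + z*(20*w - 25) + 8
(2) = -4*l^3 + 38*l^2 - 18*l
(3) = 14*n^2 - 27*n + 10
(4) = -64*l^2 - 8*l*x + x + 1
(5) = 7*t^2 + 9*t + 2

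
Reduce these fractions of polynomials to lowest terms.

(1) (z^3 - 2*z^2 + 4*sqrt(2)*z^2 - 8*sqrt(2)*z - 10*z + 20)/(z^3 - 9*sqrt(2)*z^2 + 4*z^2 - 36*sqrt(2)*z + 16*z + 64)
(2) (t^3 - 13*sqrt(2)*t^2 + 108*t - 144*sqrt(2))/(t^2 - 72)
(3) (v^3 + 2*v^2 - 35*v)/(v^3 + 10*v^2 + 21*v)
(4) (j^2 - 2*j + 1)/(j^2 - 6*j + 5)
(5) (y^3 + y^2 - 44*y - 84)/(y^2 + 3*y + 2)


(1) = (z^2 + z*(-2 + 5*sqrt(2)) - 10*sqrt(2))/(z^2 + z*(4 - 8*sqrt(2)) - 32*sqrt(2))
(2) = (t^2 - 7*sqrt(2)*t + 24)/(t + 6*sqrt(2))
(3) = (v - 5)/(v + 3)
(4) = (j - 1)/(j - 5)
(5) = (y^2 - y - 42)/(y + 1)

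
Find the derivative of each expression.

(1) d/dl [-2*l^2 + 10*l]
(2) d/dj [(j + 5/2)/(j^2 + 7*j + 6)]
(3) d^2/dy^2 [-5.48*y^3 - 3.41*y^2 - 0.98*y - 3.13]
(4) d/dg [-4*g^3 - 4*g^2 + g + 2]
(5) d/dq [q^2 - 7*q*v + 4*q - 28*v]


(1) = 10 - 4*l
(2) = (j^2 + 7*j - (2*j + 5)*(2*j + 7)/2 + 6)/(j^2 + 7*j + 6)^2
(3) = -32.88*y - 6.82
(4) = -12*g^2 - 8*g + 1
(5) = 2*q - 7*v + 4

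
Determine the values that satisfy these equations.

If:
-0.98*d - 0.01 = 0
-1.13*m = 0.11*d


Then:
d = -0.01
m = 0.00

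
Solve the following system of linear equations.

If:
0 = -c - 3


Then:
c = -3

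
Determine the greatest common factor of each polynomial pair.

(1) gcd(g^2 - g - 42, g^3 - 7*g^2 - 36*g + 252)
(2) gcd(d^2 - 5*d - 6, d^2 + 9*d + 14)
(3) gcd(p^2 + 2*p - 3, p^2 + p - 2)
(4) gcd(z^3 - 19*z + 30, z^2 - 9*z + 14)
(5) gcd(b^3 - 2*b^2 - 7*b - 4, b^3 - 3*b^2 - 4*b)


(1) = g^2 - g - 42
(2) = gcd((d - 6)*(d + 1), (d + 2)*(d + 7)) = 1
(3) = p - 1
(4) = gcd((z - 3)*(z - 2)*(z + 5), (z - 7)*(z - 2)) = z - 2
(5) = gcd((b - 4)*(b + 1)^2, b*(b - 4)*(b + 1)) = b^2 - 3*b - 4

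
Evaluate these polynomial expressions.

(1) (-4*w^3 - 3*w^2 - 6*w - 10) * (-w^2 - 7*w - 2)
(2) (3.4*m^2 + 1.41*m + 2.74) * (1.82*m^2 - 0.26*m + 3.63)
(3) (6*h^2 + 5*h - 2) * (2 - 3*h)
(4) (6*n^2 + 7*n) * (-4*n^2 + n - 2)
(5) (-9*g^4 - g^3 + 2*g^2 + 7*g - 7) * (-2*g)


(1) = 4*w^5 + 31*w^4 + 35*w^3 + 58*w^2 + 82*w + 20
(2) = 6.188*m^4 + 1.6822*m^3 + 16.9622*m^2 + 4.4059*m + 9.9462
(3) = -18*h^3 - 3*h^2 + 16*h - 4
(4) = -24*n^4 - 22*n^3 - 5*n^2 - 14*n
(5) = 18*g^5 + 2*g^4 - 4*g^3 - 14*g^2 + 14*g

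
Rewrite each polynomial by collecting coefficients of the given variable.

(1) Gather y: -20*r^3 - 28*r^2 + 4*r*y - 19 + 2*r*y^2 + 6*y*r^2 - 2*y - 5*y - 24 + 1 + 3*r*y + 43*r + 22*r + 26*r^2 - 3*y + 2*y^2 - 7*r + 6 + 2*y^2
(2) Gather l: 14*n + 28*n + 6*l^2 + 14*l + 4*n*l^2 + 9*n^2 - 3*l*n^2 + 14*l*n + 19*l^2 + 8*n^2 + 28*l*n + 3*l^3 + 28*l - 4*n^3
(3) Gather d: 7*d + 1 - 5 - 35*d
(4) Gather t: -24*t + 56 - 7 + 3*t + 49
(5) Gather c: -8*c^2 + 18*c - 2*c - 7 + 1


(1) = -20*r^3 - 2*r^2 + 58*r + y^2*(2*r + 4) + y*(6*r^2 + 7*r - 10) - 36
(2) = 3*l^3 + l^2*(4*n + 25) + l*(-3*n^2 + 42*n + 42) - 4*n^3 + 17*n^2 + 42*n
(3) = -28*d - 4
(4) = 98 - 21*t
(5) = -8*c^2 + 16*c - 6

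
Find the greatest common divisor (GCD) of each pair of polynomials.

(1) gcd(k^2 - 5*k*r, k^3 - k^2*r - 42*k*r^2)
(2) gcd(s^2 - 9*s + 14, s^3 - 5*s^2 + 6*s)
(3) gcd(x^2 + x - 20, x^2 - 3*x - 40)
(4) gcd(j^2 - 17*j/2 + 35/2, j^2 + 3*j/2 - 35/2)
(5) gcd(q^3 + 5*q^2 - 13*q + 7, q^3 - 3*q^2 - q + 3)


(1) = k
(2) = s - 2
(3) = x + 5
(4) = gcd((j - 5)*(j - 7/2), (j - 7/2)*(j + 5)) = j - 7/2
(5) = gcd((q - 1)^2*(q + 7), (q - 3)*(q - 1)*(q + 1)) = q - 1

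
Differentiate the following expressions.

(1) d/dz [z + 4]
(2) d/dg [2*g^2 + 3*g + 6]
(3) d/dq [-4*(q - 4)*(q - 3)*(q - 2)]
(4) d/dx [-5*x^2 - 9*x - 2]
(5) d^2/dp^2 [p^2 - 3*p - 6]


(1) = 1
(2) = 4*g + 3
(3) = -12*q^2 + 72*q - 104
(4) = -10*x - 9
(5) = 2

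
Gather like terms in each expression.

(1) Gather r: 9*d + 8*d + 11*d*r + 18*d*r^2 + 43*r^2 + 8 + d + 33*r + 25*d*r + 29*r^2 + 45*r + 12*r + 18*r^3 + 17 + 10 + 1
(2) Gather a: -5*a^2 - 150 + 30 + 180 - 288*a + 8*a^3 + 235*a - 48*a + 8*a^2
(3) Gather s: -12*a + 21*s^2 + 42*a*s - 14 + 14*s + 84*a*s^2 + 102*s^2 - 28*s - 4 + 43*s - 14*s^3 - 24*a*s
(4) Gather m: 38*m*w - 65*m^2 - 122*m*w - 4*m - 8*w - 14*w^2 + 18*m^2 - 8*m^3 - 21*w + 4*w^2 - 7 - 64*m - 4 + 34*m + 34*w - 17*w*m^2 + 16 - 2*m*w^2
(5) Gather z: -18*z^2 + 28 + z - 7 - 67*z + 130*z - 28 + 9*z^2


(1) = 18*d + 18*r^3 + r^2*(18*d + 72) + r*(36*d + 90) + 36
(2) = 8*a^3 + 3*a^2 - 101*a + 60
(3) = -12*a - 14*s^3 + s^2*(84*a + 123) + s*(18*a + 29) - 18
(4) = -8*m^3 + m^2*(-17*w - 47) + m*(-2*w^2 - 84*w - 34) - 10*w^2 + 5*w + 5
(5) = -9*z^2 + 64*z - 7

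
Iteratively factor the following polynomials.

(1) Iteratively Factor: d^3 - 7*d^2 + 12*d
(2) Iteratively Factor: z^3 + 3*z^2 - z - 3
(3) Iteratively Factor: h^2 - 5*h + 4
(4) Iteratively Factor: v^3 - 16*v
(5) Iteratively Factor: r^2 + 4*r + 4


(1) = (d - 3)*(d^2 - 4*d) = d*(d - 3)*(d - 4)
(2) = (z + 1)*(z^2 + 2*z - 3) = (z + 1)*(z + 3)*(z - 1)
(3) = (h - 1)*(h - 4)
(4) = (v - 4)*(v^2 + 4*v) = v*(v - 4)*(v + 4)
(5) = (r + 2)*(r + 2)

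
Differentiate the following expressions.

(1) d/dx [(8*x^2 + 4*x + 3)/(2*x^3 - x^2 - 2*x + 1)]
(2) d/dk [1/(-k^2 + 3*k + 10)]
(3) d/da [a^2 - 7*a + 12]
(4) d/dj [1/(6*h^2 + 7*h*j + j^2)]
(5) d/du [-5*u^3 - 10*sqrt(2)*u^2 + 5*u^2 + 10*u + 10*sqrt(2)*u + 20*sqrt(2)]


(1) = 2*(-8*x^4 - 8*x^3 - 15*x^2 + 11*x + 5)/(4*x^6 - 4*x^5 - 7*x^4 + 8*x^3 + 2*x^2 - 4*x + 1)
(2) = (2*k - 3)/(-k^2 + 3*k + 10)^2
(3) = 2*a - 7
(4) = (-7*h - 2*j)/(6*h^2 + 7*h*j + j^2)^2
(5) = -15*u^2 - 20*sqrt(2)*u + 10*u + 10 + 10*sqrt(2)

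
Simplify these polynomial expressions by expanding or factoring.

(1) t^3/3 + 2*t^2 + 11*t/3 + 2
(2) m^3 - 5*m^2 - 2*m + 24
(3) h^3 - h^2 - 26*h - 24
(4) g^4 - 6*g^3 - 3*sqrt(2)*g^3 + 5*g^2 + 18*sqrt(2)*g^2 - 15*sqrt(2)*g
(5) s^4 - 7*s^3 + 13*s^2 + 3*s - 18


(1) = (t/3 + 1)*(t + 1)*(t + 2)
(2) = (m - 4)*(m - 3)*(m + 2)
(3) = (h - 6)*(h + 1)*(h + 4)
(4) = g*(g - 5)*(g - 1)*(g - 3*sqrt(2))
(5) = (s - 3)^2*(s - 2)*(s + 1)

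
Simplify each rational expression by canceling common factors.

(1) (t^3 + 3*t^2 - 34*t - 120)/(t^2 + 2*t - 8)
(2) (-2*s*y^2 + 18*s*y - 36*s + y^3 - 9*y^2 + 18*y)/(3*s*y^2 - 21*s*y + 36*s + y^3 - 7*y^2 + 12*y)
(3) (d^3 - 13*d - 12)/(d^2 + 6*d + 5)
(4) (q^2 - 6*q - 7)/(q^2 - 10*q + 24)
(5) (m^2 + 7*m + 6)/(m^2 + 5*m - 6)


(1) = (t^2 - t - 30)/(t - 2)
(2) = (-2*s*y + 12*s + y^2 - 6*y)/(3*s*y - 12*s + y^2 - 4*y)
(3) = (d^2 - d - 12)/(d + 5)
(4) = (q^2 - 6*q - 7)/(q^2 - 10*q + 24)
(5) = (m + 1)/(m - 1)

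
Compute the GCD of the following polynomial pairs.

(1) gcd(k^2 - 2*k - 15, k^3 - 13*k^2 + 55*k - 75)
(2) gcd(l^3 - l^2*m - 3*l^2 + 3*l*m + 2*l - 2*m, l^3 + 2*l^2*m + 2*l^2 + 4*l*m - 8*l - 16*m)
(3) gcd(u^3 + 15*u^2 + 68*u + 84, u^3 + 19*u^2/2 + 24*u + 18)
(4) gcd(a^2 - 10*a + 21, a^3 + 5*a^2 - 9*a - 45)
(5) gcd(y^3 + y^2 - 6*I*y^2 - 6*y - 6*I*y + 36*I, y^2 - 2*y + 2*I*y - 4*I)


(1) = k - 5
(2) = gcd((l - 2)*(l - 1)*(l - m), (l - 2)*(l + 4)*(l + 2*m)) = l - 2
(3) = gcd((u + 2)*(u + 6)*(u + 7), (u + 3/2)*(u + 2)*(u + 6)) = u^2 + 8*u + 12
(4) = a - 3
(5) = y - 2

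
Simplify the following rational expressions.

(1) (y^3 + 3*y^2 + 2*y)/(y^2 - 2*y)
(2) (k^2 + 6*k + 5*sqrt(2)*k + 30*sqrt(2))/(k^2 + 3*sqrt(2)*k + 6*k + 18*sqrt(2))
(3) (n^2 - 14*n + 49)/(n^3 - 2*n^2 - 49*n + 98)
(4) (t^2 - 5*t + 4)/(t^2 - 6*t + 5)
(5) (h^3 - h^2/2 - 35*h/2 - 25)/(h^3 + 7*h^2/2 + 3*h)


(1) = (y^2 + 3*y + 2)/(y - 2)
(2) = (k + 5*sqrt(2))/(k + 3*sqrt(2))
(3) = (n - 7)/(n^2 + 5*n - 14)
(4) = (t - 4)/(t - 5)
(5) = (2*h^2 - 5*h - 25)/(2*h^2 + 3*h)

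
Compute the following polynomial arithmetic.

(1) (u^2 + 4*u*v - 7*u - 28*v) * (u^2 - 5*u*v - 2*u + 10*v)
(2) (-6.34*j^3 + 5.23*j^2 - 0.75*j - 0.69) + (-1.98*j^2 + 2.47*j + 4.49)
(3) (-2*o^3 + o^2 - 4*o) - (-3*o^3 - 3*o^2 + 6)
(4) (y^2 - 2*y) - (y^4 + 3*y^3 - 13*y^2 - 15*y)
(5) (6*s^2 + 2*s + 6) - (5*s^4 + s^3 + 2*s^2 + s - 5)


(1) = u^4 - u^3*v - 9*u^3 - 20*u^2*v^2 + 9*u^2*v + 14*u^2 + 180*u*v^2 - 14*u*v - 280*v^2
(2) = -6.34*j^3 + 3.25*j^2 + 1.72*j + 3.8
(3) = o^3 + 4*o^2 - 4*o - 6
(4) = -y^4 - 3*y^3 + 14*y^2 + 13*y
(5) = -5*s^4 - s^3 + 4*s^2 + s + 11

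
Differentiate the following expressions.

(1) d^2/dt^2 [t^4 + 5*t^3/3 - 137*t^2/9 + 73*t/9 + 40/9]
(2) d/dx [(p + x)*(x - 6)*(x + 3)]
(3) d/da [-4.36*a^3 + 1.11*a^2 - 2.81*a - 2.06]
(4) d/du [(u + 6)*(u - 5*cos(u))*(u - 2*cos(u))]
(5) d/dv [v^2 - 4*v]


(1) = 12*t^2 + 10*t - 274/9
(2) = 2*p*x - 3*p + 3*x^2 - 6*x - 18
(3) = -13.08*a^2 + 2.22*a - 2.81
(4) = (u + 6)*(u - 5*cos(u))*(2*sin(u) + 1) + (u + 6)*(u - 2*cos(u))*(5*sin(u) + 1) + (u - 5*cos(u))*(u - 2*cos(u))
(5) = 2*v - 4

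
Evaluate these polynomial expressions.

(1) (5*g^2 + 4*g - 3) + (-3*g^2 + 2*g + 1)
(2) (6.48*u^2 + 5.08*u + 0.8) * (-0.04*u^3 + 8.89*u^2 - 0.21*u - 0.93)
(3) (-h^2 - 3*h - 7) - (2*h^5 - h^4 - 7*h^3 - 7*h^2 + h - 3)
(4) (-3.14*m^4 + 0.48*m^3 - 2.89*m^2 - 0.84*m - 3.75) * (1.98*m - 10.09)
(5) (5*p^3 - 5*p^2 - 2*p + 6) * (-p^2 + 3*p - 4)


(1) = 2*g^2 + 6*g - 2
(2) = -0.2592*u^5 + 57.404*u^4 + 43.7684*u^3 + 0.0188*u^2 - 4.8924*u - 0.744
(3) = -2*h^5 + h^4 + 7*h^3 + 6*h^2 - 4*h - 4
(4) = -6.2172*m^5 + 32.633*m^4 - 10.5654*m^3 + 27.4969*m^2 + 1.0506*m + 37.8375
(5) = -5*p^5 + 20*p^4 - 33*p^3 + 8*p^2 + 26*p - 24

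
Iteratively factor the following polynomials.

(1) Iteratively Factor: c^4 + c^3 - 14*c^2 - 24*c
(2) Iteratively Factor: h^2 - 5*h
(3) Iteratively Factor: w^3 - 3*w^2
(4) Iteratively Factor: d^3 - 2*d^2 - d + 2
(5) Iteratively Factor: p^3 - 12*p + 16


(1) = (c - 4)*(c^3 + 5*c^2 + 6*c) = (c - 4)*(c + 3)*(c^2 + 2*c) = (c - 4)*(c + 2)*(c + 3)*(c)
(2) = (h)*(h - 5)
(3) = (w)*(w^2 - 3*w) = w*(w - 3)*(w)
(4) = (d - 1)*(d^2 - d - 2) = (d - 2)*(d - 1)*(d + 1)
(5) = (p - 2)*(p^2 + 2*p - 8) = (p - 2)*(p + 4)*(p - 2)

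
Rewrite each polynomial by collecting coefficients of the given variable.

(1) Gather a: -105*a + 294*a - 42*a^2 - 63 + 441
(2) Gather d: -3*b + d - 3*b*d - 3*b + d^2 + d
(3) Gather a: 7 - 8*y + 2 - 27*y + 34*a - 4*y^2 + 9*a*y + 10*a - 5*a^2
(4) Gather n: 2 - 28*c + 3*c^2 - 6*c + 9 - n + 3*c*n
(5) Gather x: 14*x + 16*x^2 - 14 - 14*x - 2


(1) = -42*a^2 + 189*a + 378
(2) = -6*b + d^2 + d*(2 - 3*b)
(3) = -5*a^2 + a*(9*y + 44) - 4*y^2 - 35*y + 9
(4) = 3*c^2 - 34*c + n*(3*c - 1) + 11
(5) = 16*x^2 - 16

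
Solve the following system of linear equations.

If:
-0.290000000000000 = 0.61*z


Then:
z = -0.48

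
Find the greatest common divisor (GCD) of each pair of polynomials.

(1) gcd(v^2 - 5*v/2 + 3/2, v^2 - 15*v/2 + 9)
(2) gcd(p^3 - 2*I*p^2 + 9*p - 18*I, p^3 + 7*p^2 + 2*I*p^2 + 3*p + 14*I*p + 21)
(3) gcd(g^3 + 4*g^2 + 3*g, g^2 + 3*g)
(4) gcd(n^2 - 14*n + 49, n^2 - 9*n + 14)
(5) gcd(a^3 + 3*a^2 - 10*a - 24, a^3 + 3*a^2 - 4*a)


(1) = gcd((v - 3/2)*(v - 1), (v - 6)*(v - 3/2)) = v - 3/2
(2) = p + 3*I
(3) = gcd(g*(g + 1)*(g + 3), g*(g + 3)) = g^2 + 3*g
(4) = gcd((n - 7)^2, (n - 7)*(n - 2)) = n - 7
(5) = a + 4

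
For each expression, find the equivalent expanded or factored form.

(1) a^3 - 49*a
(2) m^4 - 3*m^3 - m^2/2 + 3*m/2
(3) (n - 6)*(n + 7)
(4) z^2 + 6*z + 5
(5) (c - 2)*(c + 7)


(1) = a*(a - 7)*(a + 7)
(2) = m*(m - 3)*(m - sqrt(2)/2)*(m + sqrt(2)/2)
(3) = n^2 + n - 42
(4) = (z + 1)*(z + 5)
(5) = c^2 + 5*c - 14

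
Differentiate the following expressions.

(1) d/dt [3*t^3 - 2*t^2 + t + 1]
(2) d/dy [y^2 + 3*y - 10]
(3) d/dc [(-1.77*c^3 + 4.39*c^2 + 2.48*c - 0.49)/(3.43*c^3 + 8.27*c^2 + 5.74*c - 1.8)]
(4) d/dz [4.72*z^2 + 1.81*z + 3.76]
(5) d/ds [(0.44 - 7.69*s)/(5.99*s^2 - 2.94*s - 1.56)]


(1) = 9*t^2 - 4*t + 1
(2) = 2*y + 3
(3) = (-29.6956*c^4 - 37.3324*c^3 + 19.2891*c^2 - 7.6994*c - 1.6514)/(11.7649*c^6 + 56.7322*c^5 + 107.7693*c^4 + 82.5916*c^3 + 3.1756*c^2 - 20.664*c + 3.24)
(4) = 9.44*z + 1.81
(5) = (46.0631*s^2 - 5.2712*s + 13.29)/(35.8801*s^4 - 35.2212*s^3 - 10.0452*s^2 + 9.1728*s + 2.4336)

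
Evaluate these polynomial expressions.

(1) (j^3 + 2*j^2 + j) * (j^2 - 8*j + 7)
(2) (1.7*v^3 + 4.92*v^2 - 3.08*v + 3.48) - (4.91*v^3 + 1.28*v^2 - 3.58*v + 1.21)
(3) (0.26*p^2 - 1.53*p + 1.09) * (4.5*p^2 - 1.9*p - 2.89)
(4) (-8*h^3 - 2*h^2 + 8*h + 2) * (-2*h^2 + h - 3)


(1) = j^5 - 6*j^4 - 8*j^3 + 6*j^2 + 7*j
(2) = -3.21*v^3 + 3.64*v^2 + 0.5*v + 2.27
(3) = 1.17*p^4 - 7.379*p^3 + 7.0606*p^2 + 2.3507*p - 3.1501
(4) = 16*h^5 - 4*h^4 + 6*h^3 + 10*h^2 - 22*h - 6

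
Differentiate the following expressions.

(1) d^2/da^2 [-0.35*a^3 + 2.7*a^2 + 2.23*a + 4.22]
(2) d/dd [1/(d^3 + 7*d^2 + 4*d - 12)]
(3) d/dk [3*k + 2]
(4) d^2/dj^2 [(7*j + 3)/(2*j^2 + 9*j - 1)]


(1) = 5.4 - 2.1*a
(2) = (-3*d^2 - 14*d - 4)/(d^3 + 7*d^2 + 4*d - 12)^2
(3) = 3
(4) = 2*((4*j + 9)^2*(7*j + 3) - 3*(14*j + 23)*(2*j^2 + 9*j - 1))/(2*j^2 + 9*j - 1)^3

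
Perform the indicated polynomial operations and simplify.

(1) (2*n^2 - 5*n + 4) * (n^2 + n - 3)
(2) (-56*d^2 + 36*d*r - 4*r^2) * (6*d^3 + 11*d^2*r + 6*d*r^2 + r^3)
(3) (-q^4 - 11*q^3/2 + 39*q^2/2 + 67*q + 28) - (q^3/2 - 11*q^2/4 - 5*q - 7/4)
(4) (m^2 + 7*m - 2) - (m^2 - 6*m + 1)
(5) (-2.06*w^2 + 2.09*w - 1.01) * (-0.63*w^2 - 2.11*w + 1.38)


(1) = 2*n^4 - 3*n^3 - 7*n^2 + 19*n - 12
(2) = -336*d^5 - 400*d^4*r + 36*d^3*r^2 + 116*d^2*r^3 + 12*d*r^4 - 4*r^5
(3) = -q^4 - 6*q^3 + 89*q^2/4 + 72*q + 119/4
(4) = 13*m - 3
(5) = 1.2978*w^4 + 3.0299*w^3 - 6.6164*w^2 + 5.0153*w - 1.3938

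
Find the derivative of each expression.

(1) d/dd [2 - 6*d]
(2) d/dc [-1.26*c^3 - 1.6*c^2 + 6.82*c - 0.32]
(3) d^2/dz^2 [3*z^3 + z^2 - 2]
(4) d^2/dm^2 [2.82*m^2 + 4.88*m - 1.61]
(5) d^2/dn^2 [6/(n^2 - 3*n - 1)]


(1) = -6
(2) = -3.78*c^2 - 3.2*c + 6.82
(3) = 18*z + 2
(4) = 5.64000000000000
(5) = 12*(n^2 - 3*n - (2*n - 3)^2 - 1)/(-n^2 + 3*n + 1)^3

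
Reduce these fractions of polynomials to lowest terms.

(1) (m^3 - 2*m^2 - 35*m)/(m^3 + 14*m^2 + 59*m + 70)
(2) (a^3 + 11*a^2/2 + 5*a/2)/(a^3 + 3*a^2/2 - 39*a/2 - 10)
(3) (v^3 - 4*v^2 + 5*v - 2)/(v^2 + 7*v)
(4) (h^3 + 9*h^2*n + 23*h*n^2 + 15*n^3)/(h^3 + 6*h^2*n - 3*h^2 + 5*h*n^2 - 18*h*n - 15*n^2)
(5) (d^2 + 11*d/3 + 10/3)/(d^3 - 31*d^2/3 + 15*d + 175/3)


(1) = (m^2 - 7*m)/(m^2 + 9*m + 14)
(2) = a/(a - 4)
(3) = (v^3 - 4*v^2 + 5*v - 2)/(v^2 + 7*v)
(4) = (h + 3*n)/(h - 3)
(5) = (d + 2)/(d^2 - 12*d + 35)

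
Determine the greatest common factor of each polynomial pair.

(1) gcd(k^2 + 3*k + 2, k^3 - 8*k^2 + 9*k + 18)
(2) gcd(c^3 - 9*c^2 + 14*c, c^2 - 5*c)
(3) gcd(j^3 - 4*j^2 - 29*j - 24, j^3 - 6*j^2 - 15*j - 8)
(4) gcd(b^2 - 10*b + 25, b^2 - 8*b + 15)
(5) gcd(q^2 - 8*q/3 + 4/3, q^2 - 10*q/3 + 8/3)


(1) = k + 1
(2) = gcd(c*(c - 7)*(c - 2), c*(c - 5)) = c
(3) = j^2 - 7*j - 8
(4) = b - 5
(5) = gcd((q - 2)*(q - 2/3), (q - 2)*(q - 4/3)) = q - 2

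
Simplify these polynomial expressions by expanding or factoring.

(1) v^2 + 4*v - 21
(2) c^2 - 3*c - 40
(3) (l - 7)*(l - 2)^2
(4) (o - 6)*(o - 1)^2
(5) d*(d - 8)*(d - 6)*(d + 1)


(1) = (v - 3)*(v + 7)
(2) = (c - 8)*(c + 5)
(3) = l^3 - 11*l^2 + 32*l - 28
(4) = o^3 - 8*o^2 + 13*o - 6
(5) = d^4 - 13*d^3 + 34*d^2 + 48*d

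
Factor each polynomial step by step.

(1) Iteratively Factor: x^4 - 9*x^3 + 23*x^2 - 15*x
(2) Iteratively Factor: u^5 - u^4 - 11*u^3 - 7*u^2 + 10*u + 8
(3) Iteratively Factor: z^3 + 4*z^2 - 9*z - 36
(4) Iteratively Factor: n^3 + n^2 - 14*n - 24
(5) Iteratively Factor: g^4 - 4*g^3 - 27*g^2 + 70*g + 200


(1) = (x)*(x^3 - 9*x^2 + 23*x - 15) = x*(x - 5)*(x^2 - 4*x + 3) = x*(x - 5)*(x - 3)*(x - 1)
(2) = (u + 1)*(u^4 - 2*u^3 - 9*u^2 + 2*u + 8) = (u + 1)*(u + 2)*(u^3 - 4*u^2 - u + 4) = (u - 1)*(u + 1)*(u + 2)*(u^2 - 3*u - 4) = (u - 1)*(u + 1)^2*(u + 2)*(u - 4)
(3) = (z + 3)*(z^2 + z - 12) = (z + 3)*(z + 4)*(z - 3)
(4) = (n - 4)*(n^2 + 5*n + 6) = (n - 4)*(n + 3)*(n + 2)
(5) = (g + 4)*(g^3 - 8*g^2 + 5*g + 50) = (g - 5)*(g + 4)*(g^2 - 3*g - 10) = (g - 5)*(g + 2)*(g + 4)*(g - 5)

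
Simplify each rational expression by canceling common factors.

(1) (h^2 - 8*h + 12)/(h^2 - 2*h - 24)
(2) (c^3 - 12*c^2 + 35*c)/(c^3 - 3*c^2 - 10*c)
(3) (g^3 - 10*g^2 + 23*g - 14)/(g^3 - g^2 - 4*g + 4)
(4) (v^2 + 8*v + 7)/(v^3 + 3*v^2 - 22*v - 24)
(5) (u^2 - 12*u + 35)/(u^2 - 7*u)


(1) = (h - 2)/(h + 4)
(2) = (c - 7)/(c + 2)
(3) = (g - 7)/(g + 2)
(4) = (v + 7)/(v^2 + 2*v - 24)
(5) = (u - 5)/u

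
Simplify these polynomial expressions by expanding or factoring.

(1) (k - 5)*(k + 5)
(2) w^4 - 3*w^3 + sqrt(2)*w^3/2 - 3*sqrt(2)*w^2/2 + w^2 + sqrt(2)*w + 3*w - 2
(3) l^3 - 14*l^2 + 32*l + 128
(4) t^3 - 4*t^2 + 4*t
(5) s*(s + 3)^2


(1) = k^2 - 25
(2) = (w - 2)*(w - 1)*(w - sqrt(2)/2)*(w + sqrt(2))
(3) = (l - 8)^2*(l + 2)
(4) = t*(t - 2)^2
(5) = s^3 + 6*s^2 + 9*s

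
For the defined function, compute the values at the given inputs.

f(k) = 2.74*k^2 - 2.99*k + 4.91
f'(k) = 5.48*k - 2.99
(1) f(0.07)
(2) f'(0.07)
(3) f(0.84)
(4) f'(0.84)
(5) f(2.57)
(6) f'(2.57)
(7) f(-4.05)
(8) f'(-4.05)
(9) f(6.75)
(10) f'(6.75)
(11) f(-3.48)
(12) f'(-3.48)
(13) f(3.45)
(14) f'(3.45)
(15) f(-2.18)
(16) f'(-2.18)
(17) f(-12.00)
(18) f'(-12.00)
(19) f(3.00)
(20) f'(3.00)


(1) = 4.71
(2) = -2.61
(3) = 4.33
(4) = 1.61
(5) = 15.32
(6) = 11.09
(7) = 61.96
(8) = -25.18
(9) = 109.57
(10) = 34.00
(11) = 48.50
(12) = -22.06
(13) = 27.21
(14) = 15.92
(15) = 24.45
(16) = -14.94
(17) = 435.35
(18) = -68.75
(19) = 20.60
(20) = 13.45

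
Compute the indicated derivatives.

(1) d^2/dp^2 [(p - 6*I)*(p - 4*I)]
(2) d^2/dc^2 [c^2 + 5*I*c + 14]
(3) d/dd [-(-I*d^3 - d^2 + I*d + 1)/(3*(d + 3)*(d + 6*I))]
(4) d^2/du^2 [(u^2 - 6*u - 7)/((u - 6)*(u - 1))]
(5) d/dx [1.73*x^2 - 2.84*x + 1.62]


(1) = 2
(2) = 2
(3) = (I*d^4 + d^3*(-12 + 6*I) + d^2*(-51 + 7*I) + d*(2 + 36*I) + 21 + 6*I)/(3*d^4 + d^3*(18 + 36*I) + d^2*(-81 + 216*I) + d*(-648 + 324*I) - 972)
(4) = 2*(u^3 - 39*u^2 + 255*u - 517)/(u^6 - 21*u^5 + 165*u^4 - 595*u^3 + 990*u^2 - 756*u + 216)
(5) = 3.46*x - 2.84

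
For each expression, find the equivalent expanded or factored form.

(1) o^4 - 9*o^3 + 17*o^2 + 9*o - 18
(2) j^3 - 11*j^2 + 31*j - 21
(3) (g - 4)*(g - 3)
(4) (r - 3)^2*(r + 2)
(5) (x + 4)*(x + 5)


(1) = (o - 6)*(o - 3)*(o - 1)*(o + 1)
(2) = (j - 7)*(j - 3)*(j - 1)
(3) = g^2 - 7*g + 12
(4) = r^3 - 4*r^2 - 3*r + 18
(5) = x^2 + 9*x + 20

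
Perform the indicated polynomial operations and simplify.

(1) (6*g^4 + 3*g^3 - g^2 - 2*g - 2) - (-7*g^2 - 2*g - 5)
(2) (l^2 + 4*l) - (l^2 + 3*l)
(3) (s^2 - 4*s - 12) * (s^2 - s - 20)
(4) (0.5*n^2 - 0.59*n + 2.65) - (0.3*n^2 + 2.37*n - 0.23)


(1) = 6*g^4 + 3*g^3 + 6*g^2 + 3
(2) = l
(3) = s^4 - 5*s^3 - 28*s^2 + 92*s + 240
(4) = 0.2*n^2 - 2.96*n + 2.88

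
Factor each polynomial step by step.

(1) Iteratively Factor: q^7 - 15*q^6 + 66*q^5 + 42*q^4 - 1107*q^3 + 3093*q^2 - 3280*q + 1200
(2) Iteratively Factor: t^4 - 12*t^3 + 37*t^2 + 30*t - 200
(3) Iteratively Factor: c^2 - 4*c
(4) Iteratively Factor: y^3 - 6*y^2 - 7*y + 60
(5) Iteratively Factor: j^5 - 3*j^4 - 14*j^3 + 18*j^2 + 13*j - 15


(1) = (q - 5)*(q^6 - 10*q^5 + 16*q^4 + 122*q^3 - 497*q^2 + 608*q - 240) = (q - 5)*(q - 1)*(q^5 - 9*q^4 + 7*q^3 + 129*q^2 - 368*q + 240) = (q - 5)*(q - 1)^2*(q^4 - 8*q^3 - q^2 + 128*q - 240) = (q - 5)*(q - 3)*(q - 1)^2*(q^3 - 5*q^2 - 16*q + 80) = (q - 5)^2*(q - 3)*(q - 1)^2*(q^2 - 16) = (q - 5)^2*(q - 3)*(q - 1)^2*(q + 4)*(q - 4)
(2) = (t - 5)*(t^3 - 7*t^2 + 2*t + 40) = (t - 5)*(t - 4)*(t^2 - 3*t - 10) = (t - 5)*(t - 4)*(t + 2)*(t - 5)
(3) = (c)*(c - 4)
(4) = (y + 3)*(y^2 - 9*y + 20) = (y - 4)*(y + 3)*(y - 5)
(5) = (j + 3)*(j^4 - 6*j^3 + 4*j^2 + 6*j - 5) = (j - 1)*(j + 3)*(j^3 - 5*j^2 - j + 5) = (j - 1)*(j + 1)*(j + 3)*(j^2 - 6*j + 5) = (j - 5)*(j - 1)*(j + 1)*(j + 3)*(j - 1)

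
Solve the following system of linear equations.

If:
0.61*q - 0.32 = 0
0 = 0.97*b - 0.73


Then:
b = 0.75
q = 0.52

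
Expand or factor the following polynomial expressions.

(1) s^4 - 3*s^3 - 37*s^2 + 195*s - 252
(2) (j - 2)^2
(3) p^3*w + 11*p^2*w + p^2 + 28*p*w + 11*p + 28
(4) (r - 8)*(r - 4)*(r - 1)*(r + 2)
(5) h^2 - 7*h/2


(1) = (s - 4)*(s - 3)^2*(s + 7)
(2) = j^2 - 4*j + 4
(3) = (p + 4)*(p + 7)*(p*w + 1)
(4) = r^4 - 11*r^3 + 18*r^2 + 56*r - 64
(5) = h*(h - 7/2)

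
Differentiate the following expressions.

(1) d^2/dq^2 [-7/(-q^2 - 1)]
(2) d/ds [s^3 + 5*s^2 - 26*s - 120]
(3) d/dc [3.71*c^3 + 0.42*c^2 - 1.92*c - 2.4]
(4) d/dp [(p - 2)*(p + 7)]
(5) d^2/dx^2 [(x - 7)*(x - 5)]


(1) = 14*(3*q^2 - 1)/(q^2 + 1)^3
(2) = 3*s^2 + 10*s - 26
(3) = 11.13*c^2 + 0.84*c - 1.92
(4) = 2*p + 5
(5) = 2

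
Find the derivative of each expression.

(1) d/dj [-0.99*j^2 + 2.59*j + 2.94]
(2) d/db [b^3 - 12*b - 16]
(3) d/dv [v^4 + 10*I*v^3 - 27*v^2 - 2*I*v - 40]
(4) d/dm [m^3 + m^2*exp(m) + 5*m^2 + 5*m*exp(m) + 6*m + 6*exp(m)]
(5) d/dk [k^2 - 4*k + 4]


(1) = 2.59 - 1.98*j
(2) = 3*b^2 - 12
(3) = 4*v^3 + 30*I*v^2 - 54*v - 2*I
(4) = m^2*exp(m) + 3*m^2 + 7*m*exp(m) + 10*m + 11*exp(m) + 6
(5) = 2*k - 4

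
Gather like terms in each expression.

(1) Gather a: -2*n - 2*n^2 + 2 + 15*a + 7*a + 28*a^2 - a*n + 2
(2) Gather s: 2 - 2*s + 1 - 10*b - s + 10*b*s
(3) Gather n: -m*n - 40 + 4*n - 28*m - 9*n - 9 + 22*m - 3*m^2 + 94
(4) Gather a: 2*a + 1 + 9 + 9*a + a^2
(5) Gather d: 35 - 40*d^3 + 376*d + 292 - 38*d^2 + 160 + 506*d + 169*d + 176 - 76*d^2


(1) = 28*a^2 + a*(22 - n) - 2*n^2 - 2*n + 4
(2) = -10*b + s*(10*b - 3) + 3
(3) = -3*m^2 - 6*m + n*(-m - 5) + 45
(4) = a^2 + 11*a + 10
(5) = -40*d^3 - 114*d^2 + 1051*d + 663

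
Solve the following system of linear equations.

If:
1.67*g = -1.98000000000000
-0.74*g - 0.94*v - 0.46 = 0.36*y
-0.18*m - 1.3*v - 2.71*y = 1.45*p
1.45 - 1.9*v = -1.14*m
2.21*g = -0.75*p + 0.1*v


Then:
g = -1.19
m = 1.25
p = 3.70
v = 1.51
y = -2.78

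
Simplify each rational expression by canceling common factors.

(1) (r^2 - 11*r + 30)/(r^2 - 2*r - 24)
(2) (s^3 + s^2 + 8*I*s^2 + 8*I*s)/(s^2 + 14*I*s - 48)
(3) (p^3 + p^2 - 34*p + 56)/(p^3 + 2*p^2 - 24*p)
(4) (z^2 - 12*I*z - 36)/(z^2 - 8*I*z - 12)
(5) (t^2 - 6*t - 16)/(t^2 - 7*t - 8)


(1) = (r - 5)/(r + 4)
(2) = (s^2 + s)/(s + 6*I)
(3) = (p^2 + 5*p - 14)/(p^2 + 6*p)
(4) = (z - 6*I)/(z - 2*I)
(5) = (t + 2)/(t + 1)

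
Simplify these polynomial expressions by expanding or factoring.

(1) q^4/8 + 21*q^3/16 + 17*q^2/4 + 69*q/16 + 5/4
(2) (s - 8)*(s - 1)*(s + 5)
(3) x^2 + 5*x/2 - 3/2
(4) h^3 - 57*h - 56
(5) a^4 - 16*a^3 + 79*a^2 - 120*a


(1) = (q/4 + 1)*(q/2 + 1/4)*(q + 1)*(q + 5)
(2) = s^3 - 4*s^2 - 37*s + 40
(3) = (x - 1/2)*(x + 3)
(4) = (h - 8)*(h + 1)*(h + 7)
(5) = a*(a - 8)*(a - 5)*(a - 3)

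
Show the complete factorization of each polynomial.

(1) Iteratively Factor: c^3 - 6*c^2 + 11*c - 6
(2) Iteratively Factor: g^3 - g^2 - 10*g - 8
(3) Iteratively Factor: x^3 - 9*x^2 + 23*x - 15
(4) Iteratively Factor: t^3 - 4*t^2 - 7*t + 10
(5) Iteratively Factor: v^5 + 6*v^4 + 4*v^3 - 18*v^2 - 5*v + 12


(1) = (c - 1)*(c^2 - 5*c + 6) = (c - 3)*(c - 1)*(c - 2)
(2) = (g + 1)*(g^2 - 2*g - 8) = (g + 1)*(g + 2)*(g - 4)
(3) = (x - 1)*(x^2 - 8*x + 15) = (x - 5)*(x - 1)*(x - 3)
(4) = (t + 2)*(t^2 - 6*t + 5) = (t - 5)*(t + 2)*(t - 1)
(5) = (v + 1)*(v^4 + 5*v^3 - v^2 - 17*v + 12) = (v + 1)*(v + 3)*(v^3 + 2*v^2 - 7*v + 4) = (v - 1)*(v + 1)*(v + 3)*(v^2 + 3*v - 4) = (v - 1)^2*(v + 1)*(v + 3)*(v + 4)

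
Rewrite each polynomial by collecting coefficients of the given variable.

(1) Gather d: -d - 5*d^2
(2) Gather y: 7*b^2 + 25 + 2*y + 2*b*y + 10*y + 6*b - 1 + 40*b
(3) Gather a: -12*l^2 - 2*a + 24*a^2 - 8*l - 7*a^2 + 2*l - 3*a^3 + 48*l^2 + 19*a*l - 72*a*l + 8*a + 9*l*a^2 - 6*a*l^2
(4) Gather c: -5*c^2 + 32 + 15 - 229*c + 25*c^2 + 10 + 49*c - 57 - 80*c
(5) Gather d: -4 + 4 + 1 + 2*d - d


(1) = -5*d^2 - d
(2) = 7*b^2 + 46*b + y*(2*b + 12) + 24
(3) = -3*a^3 + a^2*(9*l + 17) + a*(-6*l^2 - 53*l + 6) + 36*l^2 - 6*l
(4) = 20*c^2 - 260*c
(5) = d + 1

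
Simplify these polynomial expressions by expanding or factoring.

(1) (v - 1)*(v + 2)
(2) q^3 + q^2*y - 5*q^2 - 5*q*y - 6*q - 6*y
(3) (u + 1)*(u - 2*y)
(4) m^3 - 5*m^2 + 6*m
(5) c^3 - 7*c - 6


(1) = v^2 + v - 2
(2) = (q - 6)*(q + 1)*(q + y)
(3) = u^2 - 2*u*y + u - 2*y
(4) = m*(m - 3)*(m - 2)
(5) = (c - 3)*(c + 1)*(c + 2)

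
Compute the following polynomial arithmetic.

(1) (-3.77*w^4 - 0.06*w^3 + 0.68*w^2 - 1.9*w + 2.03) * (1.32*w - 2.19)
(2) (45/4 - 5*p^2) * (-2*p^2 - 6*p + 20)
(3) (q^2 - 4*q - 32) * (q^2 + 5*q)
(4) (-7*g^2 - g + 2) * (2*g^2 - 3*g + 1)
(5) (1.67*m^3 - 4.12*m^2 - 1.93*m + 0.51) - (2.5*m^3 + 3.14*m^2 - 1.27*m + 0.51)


(1) = -4.9764*w^5 + 8.1771*w^4 + 1.029*w^3 - 3.9972*w^2 + 6.8406*w - 4.4457
(2) = 10*p^4 + 30*p^3 - 245*p^2/2 - 135*p/2 + 225
(3) = q^4 + q^3 - 52*q^2 - 160*q
(4) = -14*g^4 + 19*g^3 - 7*g + 2
(5) = -0.83*m^3 - 7.26*m^2 - 0.66*m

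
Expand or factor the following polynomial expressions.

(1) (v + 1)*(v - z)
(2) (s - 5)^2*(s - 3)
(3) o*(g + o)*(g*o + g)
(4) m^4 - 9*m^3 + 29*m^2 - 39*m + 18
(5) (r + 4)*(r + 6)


(1) = v^2 - v*z + v - z
(2) = s^3 - 13*s^2 + 55*s - 75
(3) = g^2*o^2 + g^2*o + g*o^3 + g*o^2
(4) = (m - 3)^2*(m - 2)*(m - 1)
(5) = r^2 + 10*r + 24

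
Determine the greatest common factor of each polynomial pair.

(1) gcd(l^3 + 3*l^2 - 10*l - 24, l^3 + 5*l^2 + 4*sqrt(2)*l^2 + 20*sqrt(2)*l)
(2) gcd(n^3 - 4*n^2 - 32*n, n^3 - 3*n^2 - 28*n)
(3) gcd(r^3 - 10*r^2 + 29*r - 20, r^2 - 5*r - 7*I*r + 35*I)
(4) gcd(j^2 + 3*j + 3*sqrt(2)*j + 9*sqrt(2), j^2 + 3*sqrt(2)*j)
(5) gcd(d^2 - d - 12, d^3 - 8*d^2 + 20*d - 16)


(1) = gcd((l - 3)*(l + 2)*(l + 4), l*(l + 5)*(l + 4*sqrt(2))) = 1
(2) = gcd(n*(n - 8)*(n + 4), n*(n - 7)*(n + 4)) = n^2 + 4*n
(3) = gcd((r - 5)*(r - 4)*(r - 1), (r - 5)*(r - 7*I)) = r - 5
(4) = j + 3*sqrt(2)
(5) = d - 4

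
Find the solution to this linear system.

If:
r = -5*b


Then:
b = -r/5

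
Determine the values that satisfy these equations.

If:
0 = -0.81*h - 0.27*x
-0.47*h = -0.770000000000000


Then:
h = 1.64
x = -4.91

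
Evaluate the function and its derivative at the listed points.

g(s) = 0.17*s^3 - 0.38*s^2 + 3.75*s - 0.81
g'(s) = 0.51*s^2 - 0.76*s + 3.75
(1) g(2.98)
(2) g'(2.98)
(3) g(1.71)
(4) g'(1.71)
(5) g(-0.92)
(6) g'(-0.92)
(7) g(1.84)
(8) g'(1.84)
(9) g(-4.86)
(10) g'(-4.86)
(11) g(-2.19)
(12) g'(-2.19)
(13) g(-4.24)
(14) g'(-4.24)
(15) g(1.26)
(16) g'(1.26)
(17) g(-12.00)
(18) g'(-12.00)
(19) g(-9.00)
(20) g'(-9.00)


(1) = 11.49
(2) = 6.01
(3) = 5.34
(4) = 3.94
(5) = -4.71
(6) = 4.88
(7) = 5.86
(8) = 4.08
(9) = -47.52
(10) = 19.49
(11) = -12.63
(12) = 7.86
(13) = -36.50
(14) = 16.14
(15) = 3.65
(16) = 3.60
(17) = -394.29
(18) = 86.31
(19) = -189.27
(20) = 51.90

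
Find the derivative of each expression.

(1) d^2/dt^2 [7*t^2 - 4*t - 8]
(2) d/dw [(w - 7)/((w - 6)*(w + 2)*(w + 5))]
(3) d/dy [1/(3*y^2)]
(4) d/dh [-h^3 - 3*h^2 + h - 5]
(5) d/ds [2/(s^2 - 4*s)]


(1) = 14
(2) = 2*(-w^3 + 10*w^2 + 7*w - 142)/(w^6 + 2*w^5 - 63*w^4 - 184*w^3 + 904*w^2 + 3840*w + 3600)
(3) = -2/(3*y^3)
(4) = -3*h^2 - 6*h + 1
(5) = 4*(2 - s)/(s^2*(s - 4)^2)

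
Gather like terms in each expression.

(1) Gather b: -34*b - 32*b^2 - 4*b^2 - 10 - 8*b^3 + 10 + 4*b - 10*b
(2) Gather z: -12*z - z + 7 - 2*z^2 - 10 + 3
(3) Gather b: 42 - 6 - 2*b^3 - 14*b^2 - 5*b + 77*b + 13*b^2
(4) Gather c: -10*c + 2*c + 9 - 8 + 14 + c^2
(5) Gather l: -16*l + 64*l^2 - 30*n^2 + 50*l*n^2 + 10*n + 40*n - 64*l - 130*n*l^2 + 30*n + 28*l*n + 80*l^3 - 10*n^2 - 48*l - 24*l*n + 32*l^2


(1) = -8*b^3 - 36*b^2 - 40*b
(2) = -2*z^2 - 13*z
(3) = -2*b^3 - b^2 + 72*b + 36
(4) = c^2 - 8*c + 15
(5) = 80*l^3 + l^2*(96 - 130*n) + l*(50*n^2 + 4*n - 128) - 40*n^2 + 80*n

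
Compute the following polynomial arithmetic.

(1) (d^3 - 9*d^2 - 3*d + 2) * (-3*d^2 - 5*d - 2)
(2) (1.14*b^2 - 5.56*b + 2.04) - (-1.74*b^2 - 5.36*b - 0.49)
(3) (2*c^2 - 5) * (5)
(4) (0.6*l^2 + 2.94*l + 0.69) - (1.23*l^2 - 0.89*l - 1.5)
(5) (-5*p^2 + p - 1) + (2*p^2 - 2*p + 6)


(1) = -3*d^5 + 22*d^4 + 52*d^3 + 27*d^2 - 4*d - 4
(2) = 2.88*b^2 - 0.2*b + 2.53
(3) = 10*c^2 - 25
(4) = -0.63*l^2 + 3.83*l + 2.19
(5) = -3*p^2 - p + 5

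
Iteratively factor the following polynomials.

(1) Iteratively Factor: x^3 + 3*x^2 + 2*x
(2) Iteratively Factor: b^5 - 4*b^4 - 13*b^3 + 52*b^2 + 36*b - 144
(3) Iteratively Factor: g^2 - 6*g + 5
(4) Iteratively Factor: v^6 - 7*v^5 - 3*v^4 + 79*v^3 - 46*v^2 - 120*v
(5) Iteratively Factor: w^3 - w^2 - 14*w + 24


(1) = (x)*(x^2 + 3*x + 2) = x*(x + 2)*(x + 1)
(2) = (b - 2)*(b^4 - 2*b^3 - 17*b^2 + 18*b + 72) = (b - 4)*(b - 2)*(b^3 + 2*b^2 - 9*b - 18) = (b - 4)*(b - 2)*(b + 2)*(b^2 - 9) = (b - 4)*(b - 3)*(b - 2)*(b + 2)*(b + 3)
(3) = (g - 1)*(g - 5)
(4) = (v)*(v^5 - 7*v^4 - 3*v^3 + 79*v^2 - 46*v - 120) = v*(v - 2)*(v^4 - 5*v^3 - 13*v^2 + 53*v + 60) = v*(v - 4)*(v - 2)*(v^3 - v^2 - 17*v - 15) = v*(v - 4)*(v - 2)*(v + 1)*(v^2 - 2*v - 15) = v*(v - 4)*(v - 2)*(v + 1)*(v + 3)*(v - 5)
(5) = (w - 2)*(w^2 + w - 12) = (w - 2)*(w + 4)*(w - 3)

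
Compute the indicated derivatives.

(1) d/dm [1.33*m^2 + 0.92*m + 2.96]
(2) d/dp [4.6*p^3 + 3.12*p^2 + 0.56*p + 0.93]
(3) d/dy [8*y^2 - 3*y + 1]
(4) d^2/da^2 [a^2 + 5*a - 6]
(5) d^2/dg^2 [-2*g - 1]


(1) = 2.66*m + 0.92
(2) = 13.8*p^2 + 6.24*p + 0.56
(3) = 16*y - 3
(4) = 2
(5) = 0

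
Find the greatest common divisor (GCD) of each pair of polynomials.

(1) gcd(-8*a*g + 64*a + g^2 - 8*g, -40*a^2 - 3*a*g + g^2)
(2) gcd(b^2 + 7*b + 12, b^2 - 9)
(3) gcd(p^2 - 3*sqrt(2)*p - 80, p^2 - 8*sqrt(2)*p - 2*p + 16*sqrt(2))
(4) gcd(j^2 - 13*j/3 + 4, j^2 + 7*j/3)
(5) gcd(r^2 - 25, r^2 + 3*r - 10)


(1) = gcd((-8*a + g)*(g - 8), (-8*a + g)*(5*a + g)) = 8*a - g
(2) = b + 3
(3) = p - 8*sqrt(2)
(4) = gcd((j - 3)*(j - 4/3), j*(j + 7/3)) = 1
(5) = gcd((r - 5)*(r + 5), (r - 2)*(r + 5)) = r + 5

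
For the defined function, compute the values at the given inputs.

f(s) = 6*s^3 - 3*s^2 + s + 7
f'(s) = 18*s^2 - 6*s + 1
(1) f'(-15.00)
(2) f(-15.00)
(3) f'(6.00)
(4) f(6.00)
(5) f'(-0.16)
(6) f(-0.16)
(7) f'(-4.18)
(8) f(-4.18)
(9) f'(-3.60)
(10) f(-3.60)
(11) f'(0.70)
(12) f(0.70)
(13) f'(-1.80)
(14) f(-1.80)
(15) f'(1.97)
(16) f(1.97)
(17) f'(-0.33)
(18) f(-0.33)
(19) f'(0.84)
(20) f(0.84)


(1) = 4141.00
(2) = -20933.00
(3) = 613.00
(4) = 1201.00
(5) = 2.42
(6) = 6.74
(7) = 340.58
(8) = -487.80
(9) = 255.88
(10) = -315.42
(11) = 5.62
(12) = 8.29
(13) = 70.12
(14) = -39.51
(15) = 59.04
(16) = 43.20
(17) = 4.94
(18) = 6.13
(19) = 8.66
(20) = 9.28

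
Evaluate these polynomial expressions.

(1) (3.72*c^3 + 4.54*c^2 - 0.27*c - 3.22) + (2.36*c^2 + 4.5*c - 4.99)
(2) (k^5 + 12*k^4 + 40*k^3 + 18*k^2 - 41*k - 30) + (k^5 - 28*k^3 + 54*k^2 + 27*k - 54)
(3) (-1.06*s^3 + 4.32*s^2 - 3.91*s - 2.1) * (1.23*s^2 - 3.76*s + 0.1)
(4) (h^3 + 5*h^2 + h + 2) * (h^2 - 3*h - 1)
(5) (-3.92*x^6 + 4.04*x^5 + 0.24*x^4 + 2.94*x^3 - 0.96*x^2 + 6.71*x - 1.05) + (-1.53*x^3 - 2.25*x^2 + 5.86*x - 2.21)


(1) = 3.72*c^3 + 6.9*c^2 + 4.23*c - 8.21
(2) = 2*k^5 + 12*k^4 + 12*k^3 + 72*k^2 - 14*k - 84
(3) = -1.3038*s^5 + 9.2992*s^4 - 21.1585*s^3 + 12.5506*s^2 + 7.505*s - 0.21
(4) = h^5 + 2*h^4 - 15*h^3 - 6*h^2 - 7*h - 2
(5) = -3.92*x^6 + 4.04*x^5 + 0.24*x^4 + 1.41*x^3 - 3.21*x^2 + 12.57*x - 3.26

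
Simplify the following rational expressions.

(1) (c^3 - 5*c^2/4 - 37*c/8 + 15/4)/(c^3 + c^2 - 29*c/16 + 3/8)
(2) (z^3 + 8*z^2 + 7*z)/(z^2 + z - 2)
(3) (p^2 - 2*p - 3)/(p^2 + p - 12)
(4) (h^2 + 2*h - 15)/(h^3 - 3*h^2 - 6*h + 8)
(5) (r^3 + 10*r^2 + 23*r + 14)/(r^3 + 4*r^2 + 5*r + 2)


(1) = (4*c - 10)/(4*c - 1)
(2) = (z^3 + 8*z^2 + 7*z)/(z^2 + z - 2)
(3) = (p + 1)/(p + 4)
(4) = (h^2 + 2*h - 15)/(h^3 - 3*h^2 - 6*h + 8)
(5) = (r + 7)/(r + 1)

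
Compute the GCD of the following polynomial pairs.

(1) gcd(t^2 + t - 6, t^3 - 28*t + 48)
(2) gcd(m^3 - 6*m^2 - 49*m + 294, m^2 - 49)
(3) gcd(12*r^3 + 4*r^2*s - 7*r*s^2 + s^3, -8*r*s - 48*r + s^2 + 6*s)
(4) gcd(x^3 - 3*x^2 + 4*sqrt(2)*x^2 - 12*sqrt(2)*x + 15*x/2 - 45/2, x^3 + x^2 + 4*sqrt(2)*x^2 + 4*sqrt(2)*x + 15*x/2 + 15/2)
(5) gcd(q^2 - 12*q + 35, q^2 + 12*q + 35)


(1) = gcd((t - 2)*(t + 3), (t - 4)*(t - 2)*(t + 6)) = t - 2
(2) = gcd((m - 7)*(m - 6)*(m + 7), (m - 7)*(m + 7)) = m^2 - 49
(3) = gcd((-6*r + s)*(-2*r + s)*(r + s), (-8*r + s)*(s + 6)) = 1
(4) = gcd((x - 3)*(x + 3*sqrt(2)/2)*(x + 5*sqrt(2)/2), (x + 1)*(x + 3*sqrt(2)/2)*(x + 5*sqrt(2)/2)) = x^2 + 4*sqrt(2)*x + 15/2
(5) = gcd((q - 7)*(q - 5), (q + 5)*(q + 7)) = 1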